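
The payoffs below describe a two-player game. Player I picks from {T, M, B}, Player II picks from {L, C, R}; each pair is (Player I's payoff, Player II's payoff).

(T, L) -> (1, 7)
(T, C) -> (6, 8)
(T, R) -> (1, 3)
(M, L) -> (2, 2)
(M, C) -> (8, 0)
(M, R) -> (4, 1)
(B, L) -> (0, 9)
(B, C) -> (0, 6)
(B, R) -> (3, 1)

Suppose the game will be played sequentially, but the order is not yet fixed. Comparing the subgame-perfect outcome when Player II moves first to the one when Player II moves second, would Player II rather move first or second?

second

If Player I leads: Player II's best replies are T→C, M→L, B→L; Player I's induced payoffs 6, 2, 0; outcome (T, C), payoffs (6, 8).
If Player II leads: Player I's best replies are L→M, C→M, R→M; Player II's induced payoffs 2, 0, 1; outcome (M, L), payoffs (2, 2).
Player II gets 2 moving first and 8 moving second, so Player II prefers to move second.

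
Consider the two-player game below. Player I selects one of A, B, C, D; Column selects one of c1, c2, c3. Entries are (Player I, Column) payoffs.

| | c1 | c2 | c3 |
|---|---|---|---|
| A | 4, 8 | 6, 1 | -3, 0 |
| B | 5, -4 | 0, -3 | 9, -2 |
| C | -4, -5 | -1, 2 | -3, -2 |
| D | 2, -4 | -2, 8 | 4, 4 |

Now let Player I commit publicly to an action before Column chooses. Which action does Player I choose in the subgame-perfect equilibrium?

B

Backward induction with Player I moving first.
- A: BR = c1, leader payoff 4.
- B: BR = c3, leader payoff 9.
- C: BR = c2, leader payoff -1.
- D: BR = c2, leader payoff -2.
Among 4, 9, -1, -2, the best is 9 at B. Subgame-perfect outcome: (B, c3) with payoffs (9, -2).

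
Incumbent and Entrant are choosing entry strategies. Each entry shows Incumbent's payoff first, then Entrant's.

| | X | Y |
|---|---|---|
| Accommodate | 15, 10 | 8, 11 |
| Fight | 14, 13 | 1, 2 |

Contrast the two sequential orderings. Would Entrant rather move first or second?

second

If Incumbent leads: Entrant's best replies are Accommodate→Y, Fight→X; Incumbent's induced payoffs 8, 14; outcome (Fight, X), payoffs (14, 13).
If Entrant leads: Incumbent's best replies are X→Accommodate, Y→Accommodate; Entrant's induced payoffs 10, 11; outcome (Accommodate, Y), payoffs (8, 11).
Entrant gets 11 moving first and 13 moving second, so Entrant prefers to move second.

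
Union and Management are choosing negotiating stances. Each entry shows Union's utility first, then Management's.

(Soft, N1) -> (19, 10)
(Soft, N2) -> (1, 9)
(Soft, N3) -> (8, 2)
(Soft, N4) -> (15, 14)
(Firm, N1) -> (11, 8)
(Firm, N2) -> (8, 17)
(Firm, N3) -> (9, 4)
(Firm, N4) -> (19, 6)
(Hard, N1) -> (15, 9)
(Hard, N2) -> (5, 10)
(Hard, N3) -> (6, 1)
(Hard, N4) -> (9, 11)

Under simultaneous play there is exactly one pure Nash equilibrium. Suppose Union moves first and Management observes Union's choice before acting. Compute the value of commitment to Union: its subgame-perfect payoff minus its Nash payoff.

7

Management best-responds to each possible Union move:
- Soft: BR = N4, leader payoff 15.
- Firm: BR = N2, leader payoff 8.
- Hard: BR = N4, leader payoff 9.
Maximizing over 15, 8, 9, Union chooses Soft. Subgame-perfect outcome: (Soft, N4) with payoffs (15, 14).
For the simultaneous game, intersect best replies.
Union's best replies: N1→Soft; N2→Firm; N3→Firm; N4→Firm.
Management's best replies: Soft→N4; Firm→N2; Hard→N4.
Only (Firm, N2) has each player best-responding; Nash payoffs (8, 17).
Union's commitment gain: 15 − 8 = 7.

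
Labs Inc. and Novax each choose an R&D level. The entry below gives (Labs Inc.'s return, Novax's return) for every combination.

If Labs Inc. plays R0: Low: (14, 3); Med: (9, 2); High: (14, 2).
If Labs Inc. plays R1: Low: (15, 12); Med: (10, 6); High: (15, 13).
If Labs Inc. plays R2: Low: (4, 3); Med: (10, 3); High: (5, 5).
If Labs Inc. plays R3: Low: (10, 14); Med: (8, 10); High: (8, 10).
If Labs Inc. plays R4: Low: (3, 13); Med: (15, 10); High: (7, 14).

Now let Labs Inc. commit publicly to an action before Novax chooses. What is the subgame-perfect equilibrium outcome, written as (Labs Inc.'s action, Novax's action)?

Solve by backward induction (Labs Inc. leads).
- R0 → Novax plays Low (best of 3, 2, 2); Labs Inc. gets 14.
- R1 → Novax plays High (best of 12, 6, 13); Labs Inc. gets 15.
- R2 → Novax plays High (best of 3, 3, 5); Labs Inc. gets 5.
- R3 → Novax plays Low (best of 14, 10, 10); Labs Inc. gets 10.
- R4 → Novax plays High (best of 13, 10, 14); Labs Inc. gets 7.
Labs Inc.'s induced payoffs are 14, 15, 5, 10, 7, so Labs Inc. commits to R1. Subgame-perfect outcome: (R1, High) with payoffs (15, 13).

(R1, High)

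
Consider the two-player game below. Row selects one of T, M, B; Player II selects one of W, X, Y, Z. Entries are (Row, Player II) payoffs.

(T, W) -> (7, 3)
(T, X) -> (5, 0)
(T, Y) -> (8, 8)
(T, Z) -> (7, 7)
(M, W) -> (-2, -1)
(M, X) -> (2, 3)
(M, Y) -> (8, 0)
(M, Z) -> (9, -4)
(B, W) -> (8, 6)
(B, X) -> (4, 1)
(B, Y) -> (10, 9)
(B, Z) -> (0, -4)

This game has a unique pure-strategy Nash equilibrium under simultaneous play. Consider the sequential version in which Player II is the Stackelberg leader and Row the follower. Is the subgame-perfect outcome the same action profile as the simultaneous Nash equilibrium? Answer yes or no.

Row best-responds to each possible Player II move:
- W → Row plays B (best of 7, -2, 8); Player II gets 6.
- X → Row plays T (best of 5, 2, 4); Player II gets 0.
- Y → Row plays B (best of 8, 8, 10); Player II gets 9.
- Z → Row plays M (best of 7, 9, 0); Player II gets -4.
Player II's induced payoffs are 6, 0, 9, -4, so Player II commits to Y. Subgame-perfect outcome: (B, Y) with payoffs (10, 9).
For the simultaneous game, intersect best replies.
Row's best replies: W→B; X→T; Y→B; Z→M.
Player II's best replies: T→Y; M→X; B→Y.
The unique mutual best reply is (B, Y), giving (10, 9).
Sequential outcome (B, Y) coincides with the Nash profile (B, Y).

yes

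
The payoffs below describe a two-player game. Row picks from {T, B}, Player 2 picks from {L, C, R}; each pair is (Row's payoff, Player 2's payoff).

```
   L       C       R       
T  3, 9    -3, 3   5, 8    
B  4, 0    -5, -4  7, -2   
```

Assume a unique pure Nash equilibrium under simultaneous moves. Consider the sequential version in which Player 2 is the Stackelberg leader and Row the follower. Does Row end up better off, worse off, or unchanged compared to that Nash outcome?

worse off

Backward induction with Player 2 moving first.
- L: Row compares 3, 4 and picks B; Player 2 would get 0.
- C: Row compares -3, -5 and picks T; Player 2 would get 3.
- R: Row compares 5, 7 and picks B; Player 2 would get -2.
Among 0, 3, -2, the best is 3 at C. Subgame-perfect outcome: (T, C) with payoffs (-3, 3).
Under simultaneous play:
Row's best replies: L→B; C→T; R→B.
Player 2's best replies: T→L; B→L.
Only (B, L) has each player best-responding; Nash payoffs (4, 0).
Row earns -3 sequentially versus 4 at the Nash outcome: worse off.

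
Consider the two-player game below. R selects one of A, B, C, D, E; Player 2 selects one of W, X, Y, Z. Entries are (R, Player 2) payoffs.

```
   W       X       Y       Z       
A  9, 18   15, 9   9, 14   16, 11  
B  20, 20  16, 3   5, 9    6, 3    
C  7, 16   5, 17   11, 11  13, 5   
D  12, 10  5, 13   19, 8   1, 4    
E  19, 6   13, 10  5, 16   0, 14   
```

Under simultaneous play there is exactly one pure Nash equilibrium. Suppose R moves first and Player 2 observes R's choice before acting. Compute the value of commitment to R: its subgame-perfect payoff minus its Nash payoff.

Work backward from Player 2's decision.
- A: Player 2 compares 18, 9, 14, 11 and picks W; R would get 9.
- B: Player 2 compares 20, 3, 9, 3 and picks W; R would get 20.
- C: Player 2 compares 16, 17, 11, 5 and picks X; R would get 5.
- D: Player 2 compares 10, 13, 8, 4 and picks X; R would get 5.
- E: Player 2 compares 6, 10, 16, 14 and picks Y; R would get 5.
R's induced payoffs are 9, 20, 5, 5, 5, so R commits to B. Subgame-perfect outcome: (B, W) with payoffs (20, 20).
For the simultaneous game, intersect best replies.
R's best replies: W→B; X→B; Y→D; Z→A.
Player 2's best replies: A→W; B→W; C→X; D→X; E→Y.
Only (B, W) has each player best-responding; Nash payoffs (20, 20).
R's commitment gain: 20 − 20 = 0.

0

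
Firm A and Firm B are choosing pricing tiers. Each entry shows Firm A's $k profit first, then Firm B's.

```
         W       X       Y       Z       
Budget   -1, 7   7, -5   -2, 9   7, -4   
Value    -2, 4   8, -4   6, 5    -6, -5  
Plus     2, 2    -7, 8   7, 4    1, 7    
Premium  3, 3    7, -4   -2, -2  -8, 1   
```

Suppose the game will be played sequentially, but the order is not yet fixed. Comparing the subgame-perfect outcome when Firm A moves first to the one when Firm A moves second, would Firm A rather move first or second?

If Firm A leads: Firm B's best replies are Budget→Y, Value→Y, Plus→X, Premium→W; Firm A's induced payoffs -2, 6, -7, 3; outcome (Value, Y), payoffs (6, 5).
If Firm B leads: Firm A's best replies are W→Premium, X→Value, Y→Plus, Z→Budget; Firm B's induced payoffs 3, -4, 4, -4; outcome (Plus, Y), payoffs (7, 4).
Firm A gets 6 moving first and 7 moving second, so Firm A prefers to move second.

second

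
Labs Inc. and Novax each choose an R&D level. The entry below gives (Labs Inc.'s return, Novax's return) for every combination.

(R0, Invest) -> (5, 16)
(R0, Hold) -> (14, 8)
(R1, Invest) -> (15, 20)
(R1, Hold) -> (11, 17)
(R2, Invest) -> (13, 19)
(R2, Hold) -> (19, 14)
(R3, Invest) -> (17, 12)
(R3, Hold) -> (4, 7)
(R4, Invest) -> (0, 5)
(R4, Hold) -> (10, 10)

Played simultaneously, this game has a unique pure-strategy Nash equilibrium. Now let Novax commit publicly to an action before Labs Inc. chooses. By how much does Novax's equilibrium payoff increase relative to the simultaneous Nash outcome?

Work backward from Labs Inc.'s decision.
- Invest: BR = R3, leader payoff 12.
- Hold: BR = R2, leader payoff 14.
Novax's induced payoffs are 12, 14, so Novax commits to Hold. Subgame-perfect outcome: (R2, Hold) with payoffs (19, 14).
Now find the simultaneous Nash equilibrium.
Labs Inc.'s best replies: Invest→R3; Hold→R2.
Novax's best replies: R0→Invest; R1→Invest; R2→Invest; R3→Invest; R4→Hold.
Only (R3, Invest) has each player best-responding; Nash payoffs (17, 12).
Novax's commitment gain: 14 − 12 = 2.

2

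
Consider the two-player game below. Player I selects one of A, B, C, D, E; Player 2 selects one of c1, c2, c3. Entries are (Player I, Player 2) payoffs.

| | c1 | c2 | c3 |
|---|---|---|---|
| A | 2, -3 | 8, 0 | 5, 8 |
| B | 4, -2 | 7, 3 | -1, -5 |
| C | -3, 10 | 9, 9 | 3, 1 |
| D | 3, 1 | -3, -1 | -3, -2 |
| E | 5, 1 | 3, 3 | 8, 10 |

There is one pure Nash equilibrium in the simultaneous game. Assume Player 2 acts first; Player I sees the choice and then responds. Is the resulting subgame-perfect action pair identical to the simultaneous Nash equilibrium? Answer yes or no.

yes

Player I best-responds to each possible Player 2 move:
- c1: Player I compares 2, 4, -3, 3, 5 and picks E; Player 2 would get 1.
- c2: Player I compares 8, 7, 9, -3, 3 and picks C; Player 2 would get 9.
- c3: Player I compares 5, -1, 3, -3, 8 and picks E; Player 2 would get 10.
Among 1, 9, 10, the best is 10 at c3. Subgame-perfect outcome: (E, c3) with payoffs (8, 10).
Now find the simultaneous Nash equilibrium.
Player I's best replies: c1→E; c2→C; c3→E.
Player 2's best replies: A→c3; B→c2; C→c1; D→c1; E→c3.
The unique mutual best reply is (E, c3), giving (8, 10).
Sequential outcome (E, c3) coincides with the Nash profile (E, c3).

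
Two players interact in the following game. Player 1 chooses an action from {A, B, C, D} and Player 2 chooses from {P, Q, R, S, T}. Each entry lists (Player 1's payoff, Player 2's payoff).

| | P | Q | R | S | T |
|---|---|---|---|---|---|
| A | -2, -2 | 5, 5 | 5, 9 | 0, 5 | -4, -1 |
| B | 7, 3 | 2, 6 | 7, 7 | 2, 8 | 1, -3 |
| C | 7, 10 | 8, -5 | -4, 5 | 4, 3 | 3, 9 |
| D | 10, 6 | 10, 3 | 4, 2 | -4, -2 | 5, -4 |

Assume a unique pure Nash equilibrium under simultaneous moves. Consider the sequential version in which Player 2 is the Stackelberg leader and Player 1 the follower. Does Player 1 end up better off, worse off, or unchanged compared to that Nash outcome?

Backward induction with Player 2 moving first.
- P: BR = D, leader payoff 6.
- Q: BR = D, leader payoff 3.
- R: BR = B, leader payoff 7.
- S: BR = C, leader payoff 3.
- T: BR = D, leader payoff -4.
Maximizing over 6, 3, 7, 3, -4, Player 2 chooses R. Subgame-perfect outcome: (B, R) with payoffs (7, 7).
Under simultaneous play:
Player 1's best replies: P→D; Q→D; R→B; S→C; T→D.
Player 2's best replies: A→R; B→S; C→P; D→P.
The unique mutual best reply is (D, P), giving (10, 6).
Player 1 earns 7 sequentially versus 10 at the Nash outcome: worse off.

worse off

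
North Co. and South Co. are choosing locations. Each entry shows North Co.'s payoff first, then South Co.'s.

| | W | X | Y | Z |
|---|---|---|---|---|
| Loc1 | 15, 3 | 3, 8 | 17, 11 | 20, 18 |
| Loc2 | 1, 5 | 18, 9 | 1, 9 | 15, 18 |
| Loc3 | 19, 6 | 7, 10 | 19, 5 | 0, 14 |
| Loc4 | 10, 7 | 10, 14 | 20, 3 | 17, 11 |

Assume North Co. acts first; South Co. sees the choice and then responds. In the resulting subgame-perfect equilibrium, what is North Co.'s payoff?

20

Backward induction with North Co. moving first.
- Loc1 → South Co. plays Z (best of 3, 8, 11, 18); North Co. gets 20.
- Loc2 → South Co. plays Z (best of 5, 9, 9, 18); North Co. gets 15.
- Loc3 → South Co. plays Z (best of 6, 10, 5, 14); North Co. gets 0.
- Loc4 → South Co. plays X (best of 7, 14, 3, 11); North Co. gets 10.
Among 20, 15, 0, 10, the best is 20 at Loc1. Subgame-perfect outcome: (Loc1, Z) with payoffs (20, 18).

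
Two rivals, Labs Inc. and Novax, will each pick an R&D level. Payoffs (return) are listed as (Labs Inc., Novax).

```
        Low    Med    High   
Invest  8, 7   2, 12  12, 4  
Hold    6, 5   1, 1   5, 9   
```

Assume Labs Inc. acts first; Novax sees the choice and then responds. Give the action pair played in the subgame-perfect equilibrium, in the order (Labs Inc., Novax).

(Hold, High)

Backward induction with Labs Inc. moving first.
- Invest: BR = Med, leader payoff 2.
- Hold: BR = High, leader payoff 5.
Among 2, 5, the best is 5 at Hold. Subgame-perfect outcome: (Hold, High) with payoffs (5, 9).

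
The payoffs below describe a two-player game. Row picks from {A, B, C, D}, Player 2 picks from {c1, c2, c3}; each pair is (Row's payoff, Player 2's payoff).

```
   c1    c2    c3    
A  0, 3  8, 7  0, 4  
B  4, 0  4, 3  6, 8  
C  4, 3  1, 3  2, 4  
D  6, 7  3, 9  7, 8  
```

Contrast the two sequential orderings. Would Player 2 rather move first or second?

first

If Row leads: Player 2's best replies are A→c2, B→c3, C→c3, D→c2; Row's induced payoffs 8, 6, 2, 3; outcome (A, c2), payoffs (8, 7).
If Player 2 leads: Row's best replies are c1→D, c2→A, c3→D; Player 2's induced payoffs 7, 7, 8; outcome (D, c3), payoffs (7, 8).
Player 2 gets 8 moving first and 7 moving second, so Player 2 prefers to move first.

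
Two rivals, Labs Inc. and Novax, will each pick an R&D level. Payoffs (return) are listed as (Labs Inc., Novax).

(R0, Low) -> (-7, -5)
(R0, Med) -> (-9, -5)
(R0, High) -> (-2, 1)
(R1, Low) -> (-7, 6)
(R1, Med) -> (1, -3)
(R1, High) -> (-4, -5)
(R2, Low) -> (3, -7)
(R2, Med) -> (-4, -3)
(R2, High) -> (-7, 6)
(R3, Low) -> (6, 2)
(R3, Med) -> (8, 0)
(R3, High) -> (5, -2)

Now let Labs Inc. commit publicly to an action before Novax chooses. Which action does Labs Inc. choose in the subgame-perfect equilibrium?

R3

Backward induction with Labs Inc. moving first.
- R0: Novax compares -5, -5, 1 and picks High; Labs Inc. would get -2.
- R1: Novax compares 6, -3, -5 and picks Low; Labs Inc. would get -7.
- R2: Novax compares -7, -3, 6 and picks High; Labs Inc. would get -7.
- R3: Novax compares 2, 0, -2 and picks Low; Labs Inc. would get 6.
Labs Inc.'s induced payoffs are -2, -7, -7, 6, so Labs Inc. commits to R3. Subgame-perfect outcome: (R3, Low) with payoffs (6, 2).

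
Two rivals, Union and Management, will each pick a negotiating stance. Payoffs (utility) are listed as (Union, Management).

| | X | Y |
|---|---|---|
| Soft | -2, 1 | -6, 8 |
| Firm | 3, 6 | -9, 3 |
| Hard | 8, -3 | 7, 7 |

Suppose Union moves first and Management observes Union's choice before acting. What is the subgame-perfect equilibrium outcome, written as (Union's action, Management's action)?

Backward induction with Union moving first.
- Soft → Management plays Y (best of 1, 8); Union gets -6.
- Firm → Management plays X (best of 6, 3); Union gets 3.
- Hard → Management plays Y (best of -3, 7); Union gets 7.
Maximizing over -6, 3, 7, Union chooses Hard. Subgame-perfect outcome: (Hard, Y) with payoffs (7, 7).

(Hard, Y)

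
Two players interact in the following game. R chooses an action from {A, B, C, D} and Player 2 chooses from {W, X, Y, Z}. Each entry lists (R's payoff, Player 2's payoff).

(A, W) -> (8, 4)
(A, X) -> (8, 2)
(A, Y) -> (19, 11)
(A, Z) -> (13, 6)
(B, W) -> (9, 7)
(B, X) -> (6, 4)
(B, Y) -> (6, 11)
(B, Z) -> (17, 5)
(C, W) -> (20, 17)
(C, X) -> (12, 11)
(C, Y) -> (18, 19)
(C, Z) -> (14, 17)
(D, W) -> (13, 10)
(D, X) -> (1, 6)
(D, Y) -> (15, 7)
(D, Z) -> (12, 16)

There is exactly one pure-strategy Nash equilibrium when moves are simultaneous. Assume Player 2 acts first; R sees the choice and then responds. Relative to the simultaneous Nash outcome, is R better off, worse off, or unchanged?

better off

R best-responds to each possible Player 2 move:
- W: R compares 8, 9, 20, 13 and picks C; Player 2 would get 17.
- X: R compares 8, 6, 12, 1 and picks C; Player 2 would get 11.
- Y: R compares 19, 6, 18, 15 and picks A; Player 2 would get 11.
- Z: R compares 13, 17, 14, 12 and picks B; Player 2 would get 5.
Player 2's induced payoffs are 17, 11, 11, 5, so Player 2 commits to W. Subgame-perfect outcome: (C, W) with payoffs (20, 17).
For the simultaneous game, intersect best replies.
R's best replies: W→C; X→C; Y→A; Z→B.
Player 2's best replies: A→Y; B→Y; C→Y; D→Z.
The unique mutual best reply is (A, Y), giving (19, 11).
R earns 20 sequentially versus 19 at the Nash outcome: better off.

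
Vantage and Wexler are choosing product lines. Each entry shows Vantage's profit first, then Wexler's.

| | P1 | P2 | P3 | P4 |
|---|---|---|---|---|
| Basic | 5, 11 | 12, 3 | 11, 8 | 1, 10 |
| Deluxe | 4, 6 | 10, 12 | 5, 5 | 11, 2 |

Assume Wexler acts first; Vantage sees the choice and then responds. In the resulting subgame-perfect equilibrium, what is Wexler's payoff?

Backward induction with Wexler moving first.
- P1: BR = Basic, leader payoff 11.
- P2: BR = Basic, leader payoff 3.
- P3: BR = Basic, leader payoff 8.
- P4: BR = Deluxe, leader payoff 2.
Maximizing over 11, 3, 8, 2, Wexler chooses P1. Subgame-perfect outcome: (Basic, P1) with payoffs (5, 11).

11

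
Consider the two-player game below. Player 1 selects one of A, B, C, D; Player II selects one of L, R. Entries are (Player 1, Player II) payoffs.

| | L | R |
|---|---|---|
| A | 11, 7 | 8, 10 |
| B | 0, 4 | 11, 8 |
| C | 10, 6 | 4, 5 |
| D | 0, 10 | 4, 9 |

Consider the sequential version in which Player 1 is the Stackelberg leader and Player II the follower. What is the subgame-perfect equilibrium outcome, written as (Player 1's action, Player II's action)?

Backward induction with Player 1 moving first.
- A → Player II plays R (best of 7, 10); Player 1 gets 8.
- B → Player II plays R (best of 4, 8); Player 1 gets 11.
- C → Player II plays L (best of 6, 5); Player 1 gets 10.
- D → Player II plays L (best of 10, 9); Player 1 gets 0.
Among 8, 11, 10, 0, the best is 11 at B. Subgame-perfect outcome: (B, R) with payoffs (11, 8).

(B, R)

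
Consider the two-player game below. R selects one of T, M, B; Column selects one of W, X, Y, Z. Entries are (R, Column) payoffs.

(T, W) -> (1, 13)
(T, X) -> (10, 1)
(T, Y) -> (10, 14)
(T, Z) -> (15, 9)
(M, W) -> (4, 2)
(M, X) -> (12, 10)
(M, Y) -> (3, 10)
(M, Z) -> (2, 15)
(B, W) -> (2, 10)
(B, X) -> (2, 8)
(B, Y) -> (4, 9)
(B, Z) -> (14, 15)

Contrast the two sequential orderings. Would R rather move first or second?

first

If R leads: Column's best replies are T→Y, M→Z, B→Z; R's induced payoffs 10, 2, 14; outcome (B, Z), payoffs (14, 15).
If Column leads: R's best replies are W→M, X→M, Y→T, Z→T; Column's induced payoffs 2, 10, 14, 9; outcome (T, Y), payoffs (10, 14).
R gets 14 moving first and 10 moving second, so R prefers to move first.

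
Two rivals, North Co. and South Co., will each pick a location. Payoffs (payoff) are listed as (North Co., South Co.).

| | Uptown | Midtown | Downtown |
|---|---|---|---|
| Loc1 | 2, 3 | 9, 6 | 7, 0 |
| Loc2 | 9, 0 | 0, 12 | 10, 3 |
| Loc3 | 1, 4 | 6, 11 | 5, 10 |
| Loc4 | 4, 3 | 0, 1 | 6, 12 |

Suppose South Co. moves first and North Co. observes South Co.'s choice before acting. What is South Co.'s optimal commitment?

Midtown

Backward induction with South Co. moving first.
- Uptown: BR = Loc2, leader payoff 0.
- Midtown: BR = Loc1, leader payoff 6.
- Downtown: BR = Loc2, leader payoff 3.
Among 0, 6, 3, the best is 6 at Midtown. Subgame-perfect outcome: (Loc1, Midtown) with payoffs (9, 6).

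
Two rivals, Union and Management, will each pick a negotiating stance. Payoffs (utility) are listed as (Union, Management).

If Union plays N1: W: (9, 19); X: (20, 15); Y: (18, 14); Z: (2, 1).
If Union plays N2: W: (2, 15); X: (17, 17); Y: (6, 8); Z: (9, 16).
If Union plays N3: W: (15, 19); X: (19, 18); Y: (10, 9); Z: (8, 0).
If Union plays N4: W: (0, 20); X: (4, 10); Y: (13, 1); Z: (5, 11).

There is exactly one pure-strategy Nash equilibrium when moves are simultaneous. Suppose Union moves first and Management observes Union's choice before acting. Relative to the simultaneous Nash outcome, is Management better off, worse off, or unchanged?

Work backward from Management's decision.
- N1: BR = W, leader payoff 9.
- N2: BR = X, leader payoff 17.
- N3: BR = W, leader payoff 15.
- N4: BR = W, leader payoff 0.
Union's induced payoffs are 9, 17, 15, 0, so Union commits to N2. Subgame-perfect outcome: (N2, X) with payoffs (17, 17).
For the simultaneous game, intersect best replies.
Union's best replies: W→N3; X→N1; Y→N1; Z→N2.
Management's best replies: N1→W; N2→X; N3→W; N4→W.
Only (N3, W) has each player best-responding; Nash payoffs (15, 19).
Management earns 17 sequentially versus 19 at the Nash outcome: worse off.

worse off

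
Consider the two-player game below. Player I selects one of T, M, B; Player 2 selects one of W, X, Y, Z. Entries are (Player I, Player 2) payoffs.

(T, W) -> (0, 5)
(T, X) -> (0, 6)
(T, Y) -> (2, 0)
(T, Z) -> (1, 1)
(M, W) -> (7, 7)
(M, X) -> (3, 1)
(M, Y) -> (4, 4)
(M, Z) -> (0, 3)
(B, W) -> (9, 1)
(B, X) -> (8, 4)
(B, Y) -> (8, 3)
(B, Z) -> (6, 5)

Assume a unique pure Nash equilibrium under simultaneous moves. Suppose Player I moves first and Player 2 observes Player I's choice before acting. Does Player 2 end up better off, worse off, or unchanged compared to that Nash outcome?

Player 2 best-responds to each possible Player I move:
- T: Player 2 compares 5, 6, 0, 1 and picks X; Player I would get 0.
- M: Player 2 compares 7, 1, 4, 3 and picks W; Player I would get 7.
- B: Player 2 compares 1, 4, 3, 5 and picks Z; Player I would get 6.
Player I's induced payoffs are 0, 7, 6, so Player I commits to M. Subgame-perfect outcome: (M, W) with payoffs (7, 7).
Under simultaneous play:
Player I's best replies: W→B; X→B; Y→B; Z→B.
Player 2's best replies: T→X; M→W; B→Z.
The unique mutual best reply is (B, Z), giving (6, 5).
Player 2 earns 7 sequentially versus 5 at the Nash outcome: better off.

better off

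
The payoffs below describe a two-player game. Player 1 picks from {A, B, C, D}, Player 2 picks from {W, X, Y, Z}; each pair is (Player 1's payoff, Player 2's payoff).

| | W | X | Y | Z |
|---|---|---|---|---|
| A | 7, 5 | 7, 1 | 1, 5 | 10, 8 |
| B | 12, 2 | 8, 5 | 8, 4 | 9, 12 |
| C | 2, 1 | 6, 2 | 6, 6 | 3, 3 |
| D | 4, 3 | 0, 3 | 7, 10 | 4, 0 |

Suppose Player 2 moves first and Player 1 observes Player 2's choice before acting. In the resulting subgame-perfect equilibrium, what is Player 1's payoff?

Player 1 best-responds to each possible Player 2 move:
- W → Player 1 plays B (best of 7, 12, 2, 4); Player 2 gets 2.
- X → Player 1 plays B (best of 7, 8, 6, 0); Player 2 gets 5.
- Y → Player 1 plays B (best of 1, 8, 6, 7); Player 2 gets 4.
- Z → Player 1 plays A (best of 10, 9, 3, 4); Player 2 gets 8.
Player 2's induced payoffs are 2, 5, 4, 8, so Player 2 commits to Z. Subgame-perfect outcome: (A, Z) with payoffs (10, 8).

10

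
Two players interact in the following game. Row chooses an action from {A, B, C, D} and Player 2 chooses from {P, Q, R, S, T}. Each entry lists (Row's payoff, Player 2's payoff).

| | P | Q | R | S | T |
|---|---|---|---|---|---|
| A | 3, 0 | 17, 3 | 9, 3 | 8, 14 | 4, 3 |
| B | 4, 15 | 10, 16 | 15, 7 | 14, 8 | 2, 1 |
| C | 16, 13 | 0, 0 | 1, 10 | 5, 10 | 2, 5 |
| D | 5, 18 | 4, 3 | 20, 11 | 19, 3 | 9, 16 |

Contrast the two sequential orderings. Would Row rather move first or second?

If Row leads: Player 2's best replies are A→S, B→Q, C→P, D→P; Row's induced payoffs 8, 10, 16, 5; outcome (C, P), payoffs (16, 13).
If Player 2 leads: Row's best replies are P→C, Q→A, R→D, S→D, T→D; Player 2's induced payoffs 13, 3, 11, 3, 16; outcome (D, T), payoffs (9, 16).
Row gets 16 moving first and 9 moving second, so Row prefers to move first.

first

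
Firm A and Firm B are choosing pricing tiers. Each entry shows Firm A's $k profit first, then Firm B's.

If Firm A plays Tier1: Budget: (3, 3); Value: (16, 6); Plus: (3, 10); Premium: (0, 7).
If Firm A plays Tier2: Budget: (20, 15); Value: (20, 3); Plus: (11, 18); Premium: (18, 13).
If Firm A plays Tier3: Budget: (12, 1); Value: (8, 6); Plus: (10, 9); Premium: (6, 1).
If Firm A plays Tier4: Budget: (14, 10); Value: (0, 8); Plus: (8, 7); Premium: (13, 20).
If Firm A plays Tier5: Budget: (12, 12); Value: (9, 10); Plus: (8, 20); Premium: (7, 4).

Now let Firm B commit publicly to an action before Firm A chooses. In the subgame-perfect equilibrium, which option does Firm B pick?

Solve by backward induction (Firm B leads).
- Budget: Firm A compares 3, 20, 12, 14, 12 and picks Tier2; Firm B would get 15.
- Value: Firm A compares 16, 20, 8, 0, 9 and picks Tier2; Firm B would get 3.
- Plus: Firm A compares 3, 11, 10, 8, 8 and picks Tier2; Firm B would get 18.
- Premium: Firm A compares 0, 18, 6, 13, 7 and picks Tier2; Firm B would get 13.
Firm B's induced payoffs are 15, 3, 18, 13, so Firm B commits to Plus. Subgame-perfect outcome: (Tier2, Plus) with payoffs (11, 18).

Plus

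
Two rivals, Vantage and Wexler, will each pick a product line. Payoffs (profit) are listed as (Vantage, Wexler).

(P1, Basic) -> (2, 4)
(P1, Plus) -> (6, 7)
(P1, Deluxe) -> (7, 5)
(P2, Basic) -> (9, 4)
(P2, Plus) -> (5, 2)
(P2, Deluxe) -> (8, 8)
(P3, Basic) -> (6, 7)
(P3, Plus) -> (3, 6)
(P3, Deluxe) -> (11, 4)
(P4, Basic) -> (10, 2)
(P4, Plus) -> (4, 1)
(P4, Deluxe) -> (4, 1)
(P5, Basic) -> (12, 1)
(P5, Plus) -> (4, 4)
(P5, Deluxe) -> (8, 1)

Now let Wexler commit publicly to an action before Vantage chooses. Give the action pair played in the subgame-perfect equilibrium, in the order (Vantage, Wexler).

Solve by backward induction (Wexler leads).
- Basic: Vantage compares 2, 9, 6, 10, 12 and picks P5; Wexler would get 1.
- Plus: Vantage compares 6, 5, 3, 4, 4 and picks P1; Wexler would get 7.
- Deluxe: Vantage compares 7, 8, 11, 4, 8 and picks P3; Wexler would get 4.
Maximizing over 1, 7, 4, Wexler chooses Plus. Subgame-perfect outcome: (P1, Plus) with payoffs (6, 7).

(P1, Plus)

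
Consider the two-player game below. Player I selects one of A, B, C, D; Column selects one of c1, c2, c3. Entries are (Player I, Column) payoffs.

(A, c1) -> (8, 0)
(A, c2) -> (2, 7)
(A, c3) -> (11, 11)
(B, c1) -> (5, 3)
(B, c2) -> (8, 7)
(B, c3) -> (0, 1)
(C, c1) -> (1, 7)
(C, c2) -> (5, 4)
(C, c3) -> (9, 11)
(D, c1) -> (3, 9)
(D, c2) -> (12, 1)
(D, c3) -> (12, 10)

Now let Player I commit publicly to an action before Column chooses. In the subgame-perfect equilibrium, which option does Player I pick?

Work backward from Column's decision.
- A → Column plays c3 (best of 0, 7, 11); Player I gets 11.
- B → Column plays c2 (best of 3, 7, 1); Player I gets 8.
- C → Column plays c3 (best of 7, 4, 11); Player I gets 9.
- D → Column plays c3 (best of 9, 1, 10); Player I gets 12.
Among 11, 8, 9, 12, the best is 12 at D. Subgame-perfect outcome: (D, c3) with payoffs (12, 10).

D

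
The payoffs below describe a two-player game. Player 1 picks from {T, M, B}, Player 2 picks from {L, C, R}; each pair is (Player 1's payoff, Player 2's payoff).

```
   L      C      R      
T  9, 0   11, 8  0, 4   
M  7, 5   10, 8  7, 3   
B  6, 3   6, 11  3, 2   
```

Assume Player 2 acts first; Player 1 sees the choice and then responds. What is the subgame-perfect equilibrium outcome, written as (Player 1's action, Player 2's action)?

(T, C)

Solve by backward induction (Player 2 leads).
- L: Player 1 compares 9, 7, 6 and picks T; Player 2 would get 0.
- C: Player 1 compares 11, 10, 6 and picks T; Player 2 would get 8.
- R: Player 1 compares 0, 7, 3 and picks M; Player 2 would get 3.
Player 2's induced payoffs are 0, 8, 3, so Player 2 commits to C. Subgame-perfect outcome: (T, C) with payoffs (11, 8).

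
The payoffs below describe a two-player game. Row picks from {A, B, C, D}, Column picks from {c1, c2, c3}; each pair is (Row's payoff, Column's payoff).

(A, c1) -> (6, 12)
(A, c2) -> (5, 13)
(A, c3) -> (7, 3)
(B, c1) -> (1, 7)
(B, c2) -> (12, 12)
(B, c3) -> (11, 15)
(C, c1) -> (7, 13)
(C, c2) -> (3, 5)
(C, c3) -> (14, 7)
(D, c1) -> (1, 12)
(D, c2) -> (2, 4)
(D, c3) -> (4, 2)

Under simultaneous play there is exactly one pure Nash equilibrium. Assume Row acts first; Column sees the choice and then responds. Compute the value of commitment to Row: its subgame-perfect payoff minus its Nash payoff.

4

Solve by backward induction (Row leads).
- A: BR = c2, leader payoff 5.
- B: BR = c3, leader payoff 11.
- C: BR = c1, leader payoff 7.
- D: BR = c1, leader payoff 1.
Among 5, 11, 7, 1, the best is 11 at B. Subgame-perfect outcome: (B, c3) with payoffs (11, 15).
Under simultaneous play:
Row's best replies: c1→C; c2→B; c3→C.
Column's best replies: A→c2; B→c3; C→c1; D→c1.
Only (C, c1) has each player best-responding; Nash payoffs (7, 13).
Row's commitment gain: 11 − 7 = 4.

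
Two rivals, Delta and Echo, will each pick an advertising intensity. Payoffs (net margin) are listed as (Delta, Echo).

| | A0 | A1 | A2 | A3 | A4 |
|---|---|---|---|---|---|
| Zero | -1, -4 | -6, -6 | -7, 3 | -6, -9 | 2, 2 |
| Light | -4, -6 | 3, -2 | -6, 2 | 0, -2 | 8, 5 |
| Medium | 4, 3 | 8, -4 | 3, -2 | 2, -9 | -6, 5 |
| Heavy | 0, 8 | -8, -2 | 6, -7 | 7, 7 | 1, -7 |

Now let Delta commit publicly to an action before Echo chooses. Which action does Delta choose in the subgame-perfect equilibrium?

Echo best-responds to each possible Delta move:
- Zero → Echo plays A2 (best of -4, -6, 3, -9, 2); Delta gets -7.
- Light → Echo plays A4 (best of -6, -2, 2, -2, 5); Delta gets 8.
- Medium → Echo plays A4 (best of 3, -4, -2, -9, 5); Delta gets -6.
- Heavy → Echo plays A0 (best of 8, -2, -7, 7, -7); Delta gets 0.
Among -7, 8, -6, 0, the best is 8 at Light. Subgame-perfect outcome: (Light, A4) with payoffs (8, 5).

Light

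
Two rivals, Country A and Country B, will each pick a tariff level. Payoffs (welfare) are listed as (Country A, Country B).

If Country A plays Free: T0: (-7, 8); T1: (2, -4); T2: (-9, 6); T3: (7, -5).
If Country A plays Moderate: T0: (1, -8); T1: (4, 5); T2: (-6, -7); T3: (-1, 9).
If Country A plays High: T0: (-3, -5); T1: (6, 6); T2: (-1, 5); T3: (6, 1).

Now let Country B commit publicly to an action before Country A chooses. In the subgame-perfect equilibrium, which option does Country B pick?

T1

Backward induction with Country B moving first.
- T0 → Country A plays Moderate (best of -7, 1, -3); Country B gets -8.
- T1 → Country A plays High (best of 2, 4, 6); Country B gets 6.
- T2 → Country A plays High (best of -9, -6, -1); Country B gets 5.
- T3 → Country A plays Free (best of 7, -1, 6); Country B gets -5.
Country B's induced payoffs are -8, 6, 5, -5, so Country B commits to T1. Subgame-perfect outcome: (High, T1) with payoffs (6, 6).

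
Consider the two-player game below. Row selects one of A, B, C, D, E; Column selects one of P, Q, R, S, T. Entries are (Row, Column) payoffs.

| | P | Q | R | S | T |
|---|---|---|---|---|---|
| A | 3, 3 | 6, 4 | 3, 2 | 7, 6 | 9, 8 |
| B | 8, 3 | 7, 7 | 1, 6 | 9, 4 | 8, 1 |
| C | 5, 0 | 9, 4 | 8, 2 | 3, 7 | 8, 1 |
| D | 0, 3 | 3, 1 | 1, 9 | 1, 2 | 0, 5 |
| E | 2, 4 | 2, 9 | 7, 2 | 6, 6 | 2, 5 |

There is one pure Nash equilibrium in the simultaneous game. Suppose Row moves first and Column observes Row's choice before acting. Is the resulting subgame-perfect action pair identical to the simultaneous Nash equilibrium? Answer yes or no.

yes

Work backward from Column's decision.
- A: Column compares 3, 4, 2, 6, 8 and picks T; Row would get 9.
- B: Column compares 3, 7, 6, 4, 1 and picks Q; Row would get 7.
- C: Column compares 0, 4, 2, 7, 1 and picks S; Row would get 3.
- D: Column compares 3, 1, 9, 2, 5 and picks R; Row would get 1.
- E: Column compares 4, 9, 2, 6, 5 and picks Q; Row would get 2.
Among 9, 7, 3, 1, 2, the best is 9 at A. Subgame-perfect outcome: (A, T) with payoffs (9, 8).
Now find the simultaneous Nash equilibrium.
Row's best replies: P→B; Q→C; R→C; S→B; T→A.
Column's best replies: A→T; B→Q; C→S; D→R; E→Q.
Only (A, T) has each player best-responding; Nash payoffs (9, 8).
Sequential outcome (A, T) coincides with the Nash profile (A, T).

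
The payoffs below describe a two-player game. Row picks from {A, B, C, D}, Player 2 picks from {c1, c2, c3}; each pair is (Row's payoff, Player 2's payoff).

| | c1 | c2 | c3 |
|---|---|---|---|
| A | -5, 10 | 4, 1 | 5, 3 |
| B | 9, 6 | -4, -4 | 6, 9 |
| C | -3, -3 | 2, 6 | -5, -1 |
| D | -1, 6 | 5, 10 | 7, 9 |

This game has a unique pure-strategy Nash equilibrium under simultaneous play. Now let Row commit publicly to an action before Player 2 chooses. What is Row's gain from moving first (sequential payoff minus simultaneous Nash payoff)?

Work backward from Player 2's decision.
- A: Player 2 compares 10, 1, 3 and picks c1; Row would get -5.
- B: Player 2 compares 6, -4, 9 and picks c3; Row would get 6.
- C: Player 2 compares -3, 6, -1 and picks c2; Row would get 2.
- D: Player 2 compares 6, 10, 9 and picks c2; Row would get 5.
Maximizing over -5, 6, 2, 5, Row chooses B. Subgame-perfect outcome: (B, c3) with payoffs (6, 9).
Under simultaneous play:
Row's best replies: c1→B; c2→D; c3→D.
Player 2's best replies: A→c1; B→c3; C→c2; D→c2.
The unique mutual best reply is (D, c2), giving (5, 10).
Row's commitment gain: 6 − 5 = 1.

1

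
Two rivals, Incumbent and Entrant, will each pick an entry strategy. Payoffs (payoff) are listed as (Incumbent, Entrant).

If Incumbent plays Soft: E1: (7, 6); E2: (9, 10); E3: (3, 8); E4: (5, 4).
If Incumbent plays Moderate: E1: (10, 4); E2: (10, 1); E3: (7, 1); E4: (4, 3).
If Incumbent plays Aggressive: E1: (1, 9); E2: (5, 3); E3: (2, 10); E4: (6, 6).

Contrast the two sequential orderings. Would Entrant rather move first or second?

first

If Incumbent leads: Entrant's best replies are Soft→E2, Moderate→E1, Aggressive→E3; Incumbent's induced payoffs 9, 10, 2; outcome (Moderate, E1), payoffs (10, 4).
If Entrant leads: Incumbent's best replies are E1→Moderate, E2→Moderate, E3→Moderate, E4→Aggressive; Entrant's induced payoffs 4, 1, 1, 6; outcome (Aggressive, E4), payoffs (6, 6).
Entrant gets 6 moving first and 4 moving second, so Entrant prefers to move first.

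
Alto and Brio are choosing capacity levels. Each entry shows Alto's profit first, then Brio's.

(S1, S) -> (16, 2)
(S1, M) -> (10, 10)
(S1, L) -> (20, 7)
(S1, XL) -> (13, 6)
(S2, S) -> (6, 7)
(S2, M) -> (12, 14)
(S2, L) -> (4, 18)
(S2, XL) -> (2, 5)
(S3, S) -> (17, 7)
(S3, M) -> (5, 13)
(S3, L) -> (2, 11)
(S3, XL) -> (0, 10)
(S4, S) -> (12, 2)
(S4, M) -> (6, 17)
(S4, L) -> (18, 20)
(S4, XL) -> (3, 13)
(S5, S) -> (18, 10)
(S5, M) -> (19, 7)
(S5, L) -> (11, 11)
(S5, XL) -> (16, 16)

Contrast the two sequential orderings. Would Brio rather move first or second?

If Alto leads: Brio's best replies are S1→M, S2→L, S3→M, S4→L, S5→XL; Alto's induced payoffs 10, 4, 5, 18, 16; outcome (S4, L), payoffs (18, 20).
If Brio leads: Alto's best replies are S→S5, M→S5, L→S1, XL→S5; Brio's induced payoffs 10, 7, 7, 16; outcome (S5, XL), payoffs (16, 16).
Brio gets 16 moving first and 20 moving second, so Brio prefers to move second.

second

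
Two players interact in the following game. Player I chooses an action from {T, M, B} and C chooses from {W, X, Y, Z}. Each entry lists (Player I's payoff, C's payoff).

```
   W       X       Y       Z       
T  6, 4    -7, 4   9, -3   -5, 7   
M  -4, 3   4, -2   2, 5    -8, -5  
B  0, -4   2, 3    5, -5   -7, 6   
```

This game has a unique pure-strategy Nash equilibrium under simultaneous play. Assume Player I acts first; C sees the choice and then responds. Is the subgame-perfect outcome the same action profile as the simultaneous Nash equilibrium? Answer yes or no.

Work backward from C's decision.
- T → C plays Z (best of 4, 4, -3, 7); Player I gets -5.
- M → C plays Y (best of 3, -2, 5, -5); Player I gets 2.
- B → C plays Z (best of -4, 3, -5, 6); Player I gets -7.
Among -5, 2, -7, the best is 2 at M. Subgame-perfect outcome: (M, Y) with payoffs (2, 5).
Now find the simultaneous Nash equilibrium.
Player I's best replies: W→T; X→M; Y→T; Z→T.
C's best replies: T→Z; M→Y; B→Z.
The unique mutual best reply is (T, Z), giving (-5, 7).
Sequential outcome (M, Y) differs from the Nash profile (T, Z).

no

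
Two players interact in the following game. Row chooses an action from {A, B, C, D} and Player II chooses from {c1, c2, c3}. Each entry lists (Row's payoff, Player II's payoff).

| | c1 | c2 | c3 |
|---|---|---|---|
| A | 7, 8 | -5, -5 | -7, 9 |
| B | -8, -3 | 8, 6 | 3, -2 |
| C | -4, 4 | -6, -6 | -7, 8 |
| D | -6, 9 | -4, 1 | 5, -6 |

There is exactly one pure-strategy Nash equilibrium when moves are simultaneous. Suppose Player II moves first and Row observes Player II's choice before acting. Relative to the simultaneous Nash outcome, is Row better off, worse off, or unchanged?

worse off

Work backward from Row's decision.
- c1: BR = A, leader payoff 8.
- c2: BR = B, leader payoff 6.
- c3: BR = D, leader payoff -6.
Maximizing over 8, 6, -6, Player II chooses c1. Subgame-perfect outcome: (A, c1) with payoffs (7, 8).
For the simultaneous game, intersect best replies.
Row's best replies: c1→A; c2→B; c3→D.
Player II's best replies: A→c3; B→c2; C→c3; D→c1.
The unique mutual best reply is (B, c2), giving (8, 6).
Row earns 7 sequentially versus 8 at the Nash outcome: worse off.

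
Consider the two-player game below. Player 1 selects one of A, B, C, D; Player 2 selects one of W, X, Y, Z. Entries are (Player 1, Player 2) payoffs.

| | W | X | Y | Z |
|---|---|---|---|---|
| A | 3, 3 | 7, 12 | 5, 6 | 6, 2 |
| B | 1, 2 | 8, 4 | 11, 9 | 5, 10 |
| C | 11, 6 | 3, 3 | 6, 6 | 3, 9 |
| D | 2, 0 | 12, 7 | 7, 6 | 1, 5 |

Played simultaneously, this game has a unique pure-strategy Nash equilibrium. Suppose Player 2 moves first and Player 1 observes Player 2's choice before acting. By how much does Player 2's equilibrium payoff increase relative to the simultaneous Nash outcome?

2

Backward induction with Player 2 moving first.
- W → Player 1 plays C (best of 3, 1, 11, 2); Player 2 gets 6.
- X → Player 1 plays D (best of 7, 8, 3, 12); Player 2 gets 7.
- Y → Player 1 plays B (best of 5, 11, 6, 7); Player 2 gets 9.
- Z → Player 1 plays A (best of 6, 5, 3, 1); Player 2 gets 2.
Maximizing over 6, 7, 9, 2, Player 2 chooses Y. Subgame-perfect outcome: (B, Y) with payoffs (11, 9).
Under simultaneous play:
Player 1's best replies: W→C; X→D; Y→B; Z→A.
Player 2's best replies: A→X; B→Z; C→Z; D→X.
The unique mutual best reply is (D, X), giving (12, 7).
Player 2's commitment gain: 9 − 7 = 2.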